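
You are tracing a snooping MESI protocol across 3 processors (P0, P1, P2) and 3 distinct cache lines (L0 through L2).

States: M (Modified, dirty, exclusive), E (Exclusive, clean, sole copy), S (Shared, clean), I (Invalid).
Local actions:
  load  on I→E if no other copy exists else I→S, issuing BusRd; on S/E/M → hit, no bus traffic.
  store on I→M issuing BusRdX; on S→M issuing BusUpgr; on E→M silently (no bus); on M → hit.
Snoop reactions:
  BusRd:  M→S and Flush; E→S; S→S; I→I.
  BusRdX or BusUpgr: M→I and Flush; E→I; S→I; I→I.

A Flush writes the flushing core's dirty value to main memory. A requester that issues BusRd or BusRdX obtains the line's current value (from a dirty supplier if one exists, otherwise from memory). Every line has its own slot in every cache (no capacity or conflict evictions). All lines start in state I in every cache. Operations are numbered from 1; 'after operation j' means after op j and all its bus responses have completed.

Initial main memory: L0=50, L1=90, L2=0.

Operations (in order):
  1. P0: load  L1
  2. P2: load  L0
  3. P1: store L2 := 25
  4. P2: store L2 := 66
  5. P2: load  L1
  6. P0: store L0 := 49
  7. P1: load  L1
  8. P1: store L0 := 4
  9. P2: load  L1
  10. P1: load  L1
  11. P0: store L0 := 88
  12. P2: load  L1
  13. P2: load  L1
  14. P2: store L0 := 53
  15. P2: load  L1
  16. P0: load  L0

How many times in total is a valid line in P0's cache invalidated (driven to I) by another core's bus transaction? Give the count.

  op1 P0: load  L1 → E/I/I on L1; bus BusRd; mem=90
  op2 P2: load  L0 → I/I/E on L0; bus BusRd; mem=50
  op3 P1: store L2 := 25 → I/M/I on L2; bus BusRdX; mem=0
  op4 P2: store L2 := 66 → I/I/M on L2; bus BusRdX Flush; mem=25
  op5 P2: load  L1 → S/I/S on L1; bus BusRd; mem=90
  op6 P0: store L0 := 49 → M/I/I on L0; bus BusRdX; mem=50
  op7 P1: load  L1 → S/S/S on L1; bus BusRd; mem=90
  op8 P1: store L0 := 4 → I/M/I on L0; bus BusRdX Flush; mem=49
  op9 P2: load  L1 → S/S/S on L1; bus (none); mem=90
  op10 P1: load  L1 → S/S/S on L1; bus (none); mem=90
  op11 P0: store L0 := 88 → M/I/I on L0; bus BusRdX Flush; mem=4
  op12 P2: load  L1 → S/S/S on L1; bus (none); mem=90
  op13 P2: load  L1 → S/S/S on L1; bus (none); mem=90
  op14 P2: store L0 := 53 → I/I/M on L0; bus BusRdX Flush; mem=88
  op15 P2: load  L1 → S/S/S on L1; bus (none); mem=90
  op16 P0: load  L0 → S/I/S on L0; bus BusRd Flush; mem=53

invalidations = 2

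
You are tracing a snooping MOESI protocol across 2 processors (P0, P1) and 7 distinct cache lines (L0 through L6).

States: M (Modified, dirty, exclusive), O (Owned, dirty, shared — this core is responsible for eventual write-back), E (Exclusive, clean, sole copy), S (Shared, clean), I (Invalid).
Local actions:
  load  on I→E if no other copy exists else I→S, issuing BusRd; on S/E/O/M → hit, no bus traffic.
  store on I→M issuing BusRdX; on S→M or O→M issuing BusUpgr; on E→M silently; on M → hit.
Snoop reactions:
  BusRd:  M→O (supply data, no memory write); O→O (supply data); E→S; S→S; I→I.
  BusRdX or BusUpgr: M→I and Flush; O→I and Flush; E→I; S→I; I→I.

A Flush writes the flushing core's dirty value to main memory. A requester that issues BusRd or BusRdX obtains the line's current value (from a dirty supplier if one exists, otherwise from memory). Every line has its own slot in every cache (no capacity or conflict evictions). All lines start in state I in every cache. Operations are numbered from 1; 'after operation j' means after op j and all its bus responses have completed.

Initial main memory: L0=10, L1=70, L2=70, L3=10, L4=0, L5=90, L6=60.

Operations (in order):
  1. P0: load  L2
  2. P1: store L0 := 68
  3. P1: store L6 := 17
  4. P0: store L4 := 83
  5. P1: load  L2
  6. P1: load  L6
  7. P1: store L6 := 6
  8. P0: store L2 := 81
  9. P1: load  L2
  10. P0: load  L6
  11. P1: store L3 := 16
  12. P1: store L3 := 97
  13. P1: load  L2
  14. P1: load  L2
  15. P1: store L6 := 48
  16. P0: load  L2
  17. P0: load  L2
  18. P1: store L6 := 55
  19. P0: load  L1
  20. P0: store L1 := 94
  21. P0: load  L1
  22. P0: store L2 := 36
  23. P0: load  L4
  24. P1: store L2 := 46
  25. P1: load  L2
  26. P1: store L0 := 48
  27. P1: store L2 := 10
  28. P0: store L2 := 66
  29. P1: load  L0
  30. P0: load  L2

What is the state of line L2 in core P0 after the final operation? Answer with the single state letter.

state = M

[1] P0: load  L2 | P0:E(70), P1:I | bus: BusRd
[2] P1: store L0 := 68 | P0:I, P1:M(68) | bus: BusRdX
[3] P1: store L6 := 17 | P0:I, P1:M(17) | bus: BusRdX
[4] P0: store L4 := 83 | P0:M(83), P1:I | bus: BusRdX
[5] P1: load  L2 | P0:S(70), P1:S(70) | bus: BusRd
[6] P1: load  L6 | P0:I, P1:M(17) | bus: none
[7] P1: store L6 := 6 | P0:I, P1:M(6) | bus: none
[8] P0: store L2 := 81 | P0:M(81), P1:I | bus: BusUpgr
[9] P1: load  L2 | P0:O(81), P1:S(81) | bus: BusRd
[10] P0: load  L6 | P0:S(6), P1:O(6) | bus: BusRd
[11] P1: store L3 := 16 | P0:I, P1:M(16) | bus: BusRdX
[12] P1: store L3 := 97 | P0:I, P1:M(97) | bus: none
[13] P1: load  L2 | P0:O(81), P1:S(81) | bus: none
[14] P1: load  L2 | P0:O(81), P1:S(81) | bus: none
[15] P1: store L6 := 48 | P0:I, P1:M(48) | bus: BusUpgr
[16] P0: load  L2 | P0:O(81), P1:S(81) | bus: none
[17] P0: load  L2 | P0:O(81), P1:S(81) | bus: none
[18] P1: store L6 := 55 | P0:I, P1:M(55) | bus: none
[19] P0: load  L1 | P0:E(70), P1:I | bus: BusRd
[20] P0: store L1 := 94 | P0:M(94), P1:I | bus: none
[21] P0: load  L1 | P0:M(94), P1:I | bus: none
[22] P0: store L2 := 36 | P0:M(36), P1:I | bus: BusUpgr
[23] P0: load  L4 | P0:M(83), P1:I | bus: none
[24] P1: store L2 := 46 | P0:I, P1:M(46) | bus: BusRdX,Flush
[25] P1: load  L2 | P0:I, P1:M(46) | bus: none
[26] P1: store L0 := 48 | P0:I, P1:M(48) | bus: none
[27] P1: store L2 := 10 | P0:I, P1:M(10) | bus: none
[28] P0: store L2 := 66 | P0:M(66), P1:I | bus: BusRdX,Flush
[29] P1: load  L0 | P0:I, P1:M(48) | bus: none
[30] P0: load  L2 | P0:M(66), P1:I | bus: none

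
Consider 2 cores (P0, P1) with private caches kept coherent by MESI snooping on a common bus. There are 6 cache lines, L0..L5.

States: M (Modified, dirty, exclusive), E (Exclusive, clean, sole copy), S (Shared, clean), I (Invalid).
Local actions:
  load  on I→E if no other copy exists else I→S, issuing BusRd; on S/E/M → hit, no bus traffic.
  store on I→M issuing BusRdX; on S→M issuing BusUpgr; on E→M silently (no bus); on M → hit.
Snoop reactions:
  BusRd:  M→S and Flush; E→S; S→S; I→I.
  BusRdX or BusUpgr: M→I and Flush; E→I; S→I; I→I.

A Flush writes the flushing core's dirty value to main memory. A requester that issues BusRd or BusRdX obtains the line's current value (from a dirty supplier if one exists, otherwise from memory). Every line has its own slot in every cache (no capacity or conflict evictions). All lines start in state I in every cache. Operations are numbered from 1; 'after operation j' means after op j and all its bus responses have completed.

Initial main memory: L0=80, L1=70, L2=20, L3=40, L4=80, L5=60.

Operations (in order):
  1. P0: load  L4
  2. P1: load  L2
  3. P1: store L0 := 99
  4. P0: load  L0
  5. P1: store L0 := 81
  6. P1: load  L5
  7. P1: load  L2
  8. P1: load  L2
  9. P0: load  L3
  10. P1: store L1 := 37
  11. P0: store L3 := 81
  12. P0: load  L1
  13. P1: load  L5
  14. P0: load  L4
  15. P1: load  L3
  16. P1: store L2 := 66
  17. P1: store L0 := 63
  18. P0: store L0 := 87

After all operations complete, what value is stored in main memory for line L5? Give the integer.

memory[L5] = 60

  op1 P0: load  L4 → E/I on L4; bus BusRd; mem=80
  op2 P1: load  L2 → I/E on L2; bus BusRd; mem=20
  op3 P1: store L0 := 99 → I/M on L0; bus BusRdX; mem=80
  op4 P0: load  L0 → S/S on L0; bus BusRd Flush; mem=99
  op5 P1: store L0 := 81 → I/M on L0; bus BusUpgr; mem=99
  op6 P1: load  L5 → I/E on L5; bus BusRd; mem=60
  op7 P1: load  L2 → I/E on L2; bus (none); mem=20
  op8 P1: load  L2 → I/E on L2; bus (none); mem=20
  op9 P0: load  L3 → E/I on L3; bus BusRd; mem=40
  op10 P1: store L1 := 37 → I/M on L1; bus BusRdX; mem=70
  op11 P0: store L3 := 81 → M/I on L3; bus (none); mem=40
  op12 P0: load  L1 → S/S on L1; bus BusRd Flush; mem=37
  op13 P1: load  L5 → I/E on L5; bus (none); mem=60
  op14 P0: load  L4 → E/I on L4; bus (none); mem=80
  op15 P1: load  L3 → S/S on L3; bus BusRd Flush; mem=81
  op16 P1: store L2 := 66 → I/M on L2; bus (none); mem=20
  op17 P1: store L0 := 63 → I/M on L0; bus (none); mem=99
  op18 P0: store L0 := 87 → M/I on L0; bus BusRdX Flush; mem=63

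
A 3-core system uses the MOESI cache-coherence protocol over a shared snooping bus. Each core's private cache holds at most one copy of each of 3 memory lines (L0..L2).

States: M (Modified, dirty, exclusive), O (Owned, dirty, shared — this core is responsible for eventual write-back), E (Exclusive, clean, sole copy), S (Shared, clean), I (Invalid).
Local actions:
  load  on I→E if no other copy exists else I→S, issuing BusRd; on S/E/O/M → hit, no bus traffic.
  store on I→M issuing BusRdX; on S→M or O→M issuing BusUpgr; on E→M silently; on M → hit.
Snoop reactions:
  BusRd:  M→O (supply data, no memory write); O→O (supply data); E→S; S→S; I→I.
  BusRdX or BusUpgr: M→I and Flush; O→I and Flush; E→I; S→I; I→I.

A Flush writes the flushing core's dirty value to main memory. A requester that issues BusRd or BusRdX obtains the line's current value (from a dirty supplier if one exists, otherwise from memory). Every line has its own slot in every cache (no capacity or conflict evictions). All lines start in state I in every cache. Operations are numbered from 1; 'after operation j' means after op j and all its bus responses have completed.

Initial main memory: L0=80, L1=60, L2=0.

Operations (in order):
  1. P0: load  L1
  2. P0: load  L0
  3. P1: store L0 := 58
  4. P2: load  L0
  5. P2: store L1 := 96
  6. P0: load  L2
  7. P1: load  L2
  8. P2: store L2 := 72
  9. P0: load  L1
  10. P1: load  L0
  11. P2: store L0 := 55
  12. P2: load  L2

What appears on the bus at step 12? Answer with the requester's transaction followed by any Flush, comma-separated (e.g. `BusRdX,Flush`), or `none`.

bus = none

[1] P0: load  L1 | P0:E(60), P1:I, P2:I | bus: BusRd
[2] P0: load  L0 | P0:E(80), P1:I, P2:I | bus: BusRd
[3] P1: store L0 := 58 | P0:I, P1:M(58), P2:I | bus: BusRdX
[4] P2: load  L0 | P0:I, P1:O(58), P2:S(58) | bus: BusRd
[5] P2: store L1 := 96 | P0:I, P1:I, P2:M(96) | bus: BusRdX
[6] P0: load  L2 | P0:E(0), P1:I, P2:I | bus: BusRd
[7] P1: load  L2 | P0:S(0), P1:S(0), P2:I | bus: BusRd
[8] P2: store L2 := 72 | P0:I, P1:I, P2:M(72) | bus: BusRdX
[9] P0: load  L1 | P0:S(96), P1:I, P2:O(96) | bus: BusRd
[10] P1: load  L0 | P0:I, P1:O(58), P2:S(58) | bus: none
[11] P2: store L0 := 55 | P0:I, P1:I, P2:M(55) | bus: BusUpgr,Flush
[12] P2: load  L2 | P0:I, P1:I, P2:M(72) | bus: none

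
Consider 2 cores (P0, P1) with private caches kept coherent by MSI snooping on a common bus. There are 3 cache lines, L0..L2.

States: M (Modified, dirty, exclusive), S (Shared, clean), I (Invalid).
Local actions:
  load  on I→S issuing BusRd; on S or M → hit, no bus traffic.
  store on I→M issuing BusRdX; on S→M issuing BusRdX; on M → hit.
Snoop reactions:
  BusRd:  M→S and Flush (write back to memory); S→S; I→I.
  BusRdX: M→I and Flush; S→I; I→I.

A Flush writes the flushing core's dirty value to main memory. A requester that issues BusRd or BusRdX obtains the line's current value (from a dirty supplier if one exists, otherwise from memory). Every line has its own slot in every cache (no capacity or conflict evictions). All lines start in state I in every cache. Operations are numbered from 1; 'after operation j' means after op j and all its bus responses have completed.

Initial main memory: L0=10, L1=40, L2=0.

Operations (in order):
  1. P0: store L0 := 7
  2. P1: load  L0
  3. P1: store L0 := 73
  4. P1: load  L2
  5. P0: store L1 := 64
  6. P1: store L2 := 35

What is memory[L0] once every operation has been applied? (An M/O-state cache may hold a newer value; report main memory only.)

step 1: P0: store L0 := 7  ⟶  MI  (L0)  txn=BusRdX  M[L0]=10
step 2: P1: load  L0  ⟶  SS  (L0)  txn=BusRd+Flush  M[L0]=7
step 3: P1: store L0 := 73  ⟶  IM  (L0)  txn=BusRdX  M[L0]=7
step 4: P1: load  L2  ⟶  IS  (L2)  txn=BusRd  M[L2]=0
step 5: P0: store L1 := 64  ⟶  MI  (L1)  txn=BusRdX  M[L1]=40
step 6: P1: store L2 := 35  ⟶  IM  (L2)  txn=BusRdX  M[L2]=0

memory[L0] = 7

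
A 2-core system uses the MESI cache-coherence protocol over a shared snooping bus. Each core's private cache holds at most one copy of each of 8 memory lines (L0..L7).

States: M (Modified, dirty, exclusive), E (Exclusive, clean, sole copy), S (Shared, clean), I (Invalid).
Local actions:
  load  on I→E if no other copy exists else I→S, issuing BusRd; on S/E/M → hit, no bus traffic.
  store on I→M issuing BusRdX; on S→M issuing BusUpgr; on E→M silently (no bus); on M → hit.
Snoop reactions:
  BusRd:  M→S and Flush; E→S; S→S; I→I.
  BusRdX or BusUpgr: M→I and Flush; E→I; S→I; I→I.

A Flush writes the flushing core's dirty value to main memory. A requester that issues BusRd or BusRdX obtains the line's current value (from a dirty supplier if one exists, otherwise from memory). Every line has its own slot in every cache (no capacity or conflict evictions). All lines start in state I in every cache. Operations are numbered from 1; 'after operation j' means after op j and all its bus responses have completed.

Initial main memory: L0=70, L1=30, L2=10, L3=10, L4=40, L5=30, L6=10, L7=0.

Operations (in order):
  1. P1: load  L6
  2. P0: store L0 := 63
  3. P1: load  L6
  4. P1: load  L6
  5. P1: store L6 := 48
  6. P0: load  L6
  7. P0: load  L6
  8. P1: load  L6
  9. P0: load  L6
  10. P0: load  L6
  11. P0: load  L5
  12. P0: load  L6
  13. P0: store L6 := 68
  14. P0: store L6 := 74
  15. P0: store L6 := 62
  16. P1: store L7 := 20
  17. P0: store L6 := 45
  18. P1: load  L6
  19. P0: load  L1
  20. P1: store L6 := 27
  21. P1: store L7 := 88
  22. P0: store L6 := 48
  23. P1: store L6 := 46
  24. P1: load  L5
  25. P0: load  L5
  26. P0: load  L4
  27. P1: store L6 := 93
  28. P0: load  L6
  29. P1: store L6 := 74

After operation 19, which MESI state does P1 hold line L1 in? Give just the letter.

state = I

  op1 P1: load  L6 → I/E on L6; bus BusRd; mem=10
  op2 P0: store L0 := 63 → M/I on L0; bus BusRdX; mem=70
  op3 P1: load  L6 → I/E on L6; bus (none); mem=10
  op4 P1: load  L6 → I/E on L6; bus (none); mem=10
  op5 P1: store L6 := 48 → I/M on L6; bus (none); mem=10
  op6 P0: load  L6 → S/S on L6; bus BusRd Flush; mem=48
  op7 P0: load  L6 → S/S on L6; bus (none); mem=48
  op8 P1: load  L6 → S/S on L6; bus (none); mem=48
  op9 P0: load  L6 → S/S on L6; bus (none); mem=48
  op10 P0: load  L6 → S/S on L6; bus (none); mem=48
  op11 P0: load  L5 → E/I on L5; bus BusRd; mem=30
  op12 P0: load  L6 → S/S on L6; bus (none); mem=48
  op13 P0: store L6 := 68 → M/I on L6; bus BusUpgr; mem=48
  op14 P0: store L6 := 74 → M/I on L6; bus (none); mem=48
  op15 P0: store L6 := 62 → M/I on L6; bus (none); mem=48
  op16 P1: store L7 := 20 → I/M on L7; bus BusRdX; mem=0
  op17 P0: store L6 := 45 → M/I on L6; bus (none); mem=48
  op18 P1: load  L6 → S/S on L6; bus BusRd Flush; mem=45
  op19 P0: load  L1 → E/I on L1; bus BusRd; mem=30
  op20 P1: store L6 := 27 → I/M on L6; bus BusUpgr; mem=45
  op21 P1: store L7 := 88 → I/M on L7; bus (none); mem=0
  op22 P0: store L6 := 48 → M/I on L6; bus BusRdX Flush; mem=27
  op23 P1: store L6 := 46 → I/M on L6; bus BusRdX Flush; mem=48
  op24 P1: load  L5 → S/S on L5; bus BusRd; mem=30
  op25 P0: load  L5 → S/S on L5; bus (none); mem=30
  op26 P0: load  L4 → E/I on L4; bus BusRd; mem=40
  op27 P1: store L6 := 93 → I/M on L6; bus (none); mem=48
  op28 P0: load  L6 → S/S on L6; bus BusRd Flush; mem=93
  op29 P1: store L6 := 74 → I/M on L6; bus BusUpgr; mem=93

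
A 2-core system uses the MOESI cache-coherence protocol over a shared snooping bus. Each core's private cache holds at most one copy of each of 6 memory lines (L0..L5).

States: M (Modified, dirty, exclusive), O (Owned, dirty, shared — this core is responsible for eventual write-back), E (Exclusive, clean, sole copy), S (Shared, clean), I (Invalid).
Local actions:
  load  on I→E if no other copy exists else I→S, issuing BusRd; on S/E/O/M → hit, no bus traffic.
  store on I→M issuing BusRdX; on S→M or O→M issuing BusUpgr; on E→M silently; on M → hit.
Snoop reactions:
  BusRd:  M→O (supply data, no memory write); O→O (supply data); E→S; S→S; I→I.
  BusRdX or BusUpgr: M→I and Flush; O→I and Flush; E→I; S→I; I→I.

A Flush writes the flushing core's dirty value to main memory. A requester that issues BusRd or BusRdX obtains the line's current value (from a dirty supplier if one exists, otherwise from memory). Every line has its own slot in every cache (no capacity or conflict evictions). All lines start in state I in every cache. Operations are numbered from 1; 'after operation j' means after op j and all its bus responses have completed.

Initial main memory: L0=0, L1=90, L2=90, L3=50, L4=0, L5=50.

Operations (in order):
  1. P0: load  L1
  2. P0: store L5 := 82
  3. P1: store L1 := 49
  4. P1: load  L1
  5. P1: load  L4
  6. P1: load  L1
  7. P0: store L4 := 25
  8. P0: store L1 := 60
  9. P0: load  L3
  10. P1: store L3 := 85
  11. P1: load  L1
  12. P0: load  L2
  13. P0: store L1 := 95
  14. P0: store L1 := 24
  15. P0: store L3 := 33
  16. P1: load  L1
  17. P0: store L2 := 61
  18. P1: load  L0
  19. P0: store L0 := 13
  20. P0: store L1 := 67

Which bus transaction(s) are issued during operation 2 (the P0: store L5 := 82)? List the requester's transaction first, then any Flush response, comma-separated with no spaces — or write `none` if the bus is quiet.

step 1: P0: load  L1  ⟶  EI  (L1)  txn=BusRd  M[L1]=90
step 2: P0: store L5 := 82  ⟶  MI  (L5)  txn=BusRdX  M[L5]=50
step 3: P1: store L1 := 49  ⟶  IM  (L1)  txn=BusRdX  M[L1]=90
step 4: P1: load  L1  ⟶  IM  (L1)  txn=∅  M[L1]=90
step 5: P1: load  L4  ⟶  IE  (L4)  txn=BusRd  M[L4]=0
step 6: P1: load  L1  ⟶  IM  (L1)  txn=∅  M[L1]=90
step 7: P0: store L4 := 25  ⟶  MI  (L4)  txn=BusRdX  M[L4]=0
step 8: P0: store L1 := 60  ⟶  MI  (L1)  txn=BusRdX+Flush  M[L1]=49
step 9: P0: load  L3  ⟶  EI  (L3)  txn=BusRd  M[L3]=50
step 10: P1: store L3 := 85  ⟶  IM  (L3)  txn=BusRdX  M[L3]=50
step 11: P1: load  L1  ⟶  OS  (L1)  txn=BusRd  M[L1]=49
step 12: P0: load  L2  ⟶  EI  (L2)  txn=BusRd  M[L2]=90
step 13: P0: store L1 := 95  ⟶  MI  (L1)  txn=BusUpgr  M[L1]=49
step 14: P0: store L1 := 24  ⟶  MI  (L1)  txn=∅  M[L1]=49
step 15: P0: store L3 := 33  ⟶  MI  (L3)  txn=BusRdX+Flush  M[L3]=85
step 16: P1: load  L1  ⟶  OS  (L1)  txn=BusRd  M[L1]=49
step 17: P0: store L2 := 61  ⟶  MI  (L2)  txn=∅  M[L2]=90
step 18: P1: load  L0  ⟶  IE  (L0)  txn=BusRd  M[L0]=0
step 19: P0: store L0 := 13  ⟶  MI  (L0)  txn=BusRdX  M[L0]=0
step 20: P0: store L1 := 67  ⟶  MI  (L1)  txn=BusUpgr  M[L1]=49

bus = BusRdX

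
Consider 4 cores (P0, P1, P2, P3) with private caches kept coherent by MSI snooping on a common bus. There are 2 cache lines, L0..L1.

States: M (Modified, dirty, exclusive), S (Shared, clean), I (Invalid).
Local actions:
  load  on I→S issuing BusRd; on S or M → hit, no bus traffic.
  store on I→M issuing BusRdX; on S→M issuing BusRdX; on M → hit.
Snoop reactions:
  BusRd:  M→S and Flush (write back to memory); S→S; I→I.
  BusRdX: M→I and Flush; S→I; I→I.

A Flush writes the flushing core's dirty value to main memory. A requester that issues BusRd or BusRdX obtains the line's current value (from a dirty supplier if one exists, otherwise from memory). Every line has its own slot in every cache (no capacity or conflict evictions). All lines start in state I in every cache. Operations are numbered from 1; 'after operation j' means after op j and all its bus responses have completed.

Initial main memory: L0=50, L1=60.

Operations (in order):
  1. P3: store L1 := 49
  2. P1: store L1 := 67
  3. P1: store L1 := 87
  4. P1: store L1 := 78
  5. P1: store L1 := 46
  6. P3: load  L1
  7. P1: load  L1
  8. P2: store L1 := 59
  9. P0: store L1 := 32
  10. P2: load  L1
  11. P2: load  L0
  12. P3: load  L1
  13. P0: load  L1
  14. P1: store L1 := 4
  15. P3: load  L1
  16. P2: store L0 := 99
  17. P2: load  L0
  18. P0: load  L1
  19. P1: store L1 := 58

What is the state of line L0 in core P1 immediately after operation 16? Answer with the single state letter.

step 1: P3: store L1 := 49  ⟶  IIIM  (L1)  txn=BusRdX  M[L1]=60
step 2: P1: store L1 := 67  ⟶  IMII  (L1)  txn=BusRdX+Flush  M[L1]=49
step 3: P1: store L1 := 87  ⟶  IMII  (L1)  txn=∅  M[L1]=49
step 4: P1: store L1 := 78  ⟶  IMII  (L1)  txn=∅  M[L1]=49
step 5: P1: store L1 := 46  ⟶  IMII  (L1)  txn=∅  M[L1]=49
step 6: P3: load  L1  ⟶  ISIS  (L1)  txn=BusRd+Flush  M[L1]=46
step 7: P1: load  L1  ⟶  ISIS  (L1)  txn=∅  M[L1]=46
step 8: P2: store L1 := 59  ⟶  IIMI  (L1)  txn=BusRdX  M[L1]=46
step 9: P0: store L1 := 32  ⟶  MIII  (L1)  txn=BusRdX+Flush  M[L1]=59
step 10: P2: load  L1  ⟶  SISI  (L1)  txn=BusRd+Flush  M[L1]=32
step 11: P2: load  L0  ⟶  IISI  (L0)  txn=BusRd  M[L0]=50
step 12: P3: load  L1  ⟶  SISS  (L1)  txn=BusRd  M[L1]=32
step 13: P0: load  L1  ⟶  SISS  (L1)  txn=∅  M[L1]=32
step 14: P1: store L1 := 4  ⟶  IMII  (L1)  txn=BusRdX  M[L1]=32
step 15: P3: load  L1  ⟶  ISIS  (L1)  txn=BusRd+Flush  M[L1]=4
step 16: P2: store L0 := 99  ⟶  IIMI  (L0)  txn=BusRdX  M[L0]=50
step 17: P2: load  L0  ⟶  IIMI  (L0)  txn=∅  M[L0]=50
step 18: P0: load  L1  ⟶  SSIS  (L1)  txn=BusRd  M[L1]=4
step 19: P1: store L1 := 58  ⟶  IMII  (L1)  txn=BusRdX  M[L1]=4

state = I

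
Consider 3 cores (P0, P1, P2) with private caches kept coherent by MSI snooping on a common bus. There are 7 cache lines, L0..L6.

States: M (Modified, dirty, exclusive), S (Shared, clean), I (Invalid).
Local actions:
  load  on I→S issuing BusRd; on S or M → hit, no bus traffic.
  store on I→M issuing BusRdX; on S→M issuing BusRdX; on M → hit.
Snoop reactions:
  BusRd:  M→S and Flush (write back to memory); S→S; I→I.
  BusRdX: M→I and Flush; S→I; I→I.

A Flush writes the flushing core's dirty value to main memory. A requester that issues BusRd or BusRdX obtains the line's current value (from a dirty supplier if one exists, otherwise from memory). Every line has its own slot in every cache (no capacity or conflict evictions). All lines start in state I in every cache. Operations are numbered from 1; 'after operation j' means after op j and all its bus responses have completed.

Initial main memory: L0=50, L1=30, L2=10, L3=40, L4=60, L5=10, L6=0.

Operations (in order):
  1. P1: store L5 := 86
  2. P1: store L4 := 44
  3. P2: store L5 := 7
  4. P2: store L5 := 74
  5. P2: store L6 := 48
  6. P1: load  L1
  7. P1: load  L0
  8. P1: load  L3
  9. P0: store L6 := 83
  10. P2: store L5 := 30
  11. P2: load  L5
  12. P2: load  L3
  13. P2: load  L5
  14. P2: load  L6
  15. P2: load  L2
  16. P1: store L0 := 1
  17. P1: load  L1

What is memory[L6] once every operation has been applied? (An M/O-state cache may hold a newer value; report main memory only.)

[1] P1: store L5 := 86 | P0:I, P1:M(86), P2:I | bus: BusRdX
[2] P1: store L4 := 44 | P0:I, P1:M(44), P2:I | bus: BusRdX
[3] P2: store L5 := 7 | P0:I, P1:I, P2:M(7) | bus: BusRdX,Flush
[4] P2: store L5 := 74 | P0:I, P1:I, P2:M(74) | bus: none
[5] P2: store L6 := 48 | P0:I, P1:I, P2:M(48) | bus: BusRdX
[6] P1: load  L1 | P0:I, P1:S(30), P2:I | bus: BusRd
[7] P1: load  L0 | P0:I, P1:S(50), P2:I | bus: BusRd
[8] P1: load  L3 | P0:I, P1:S(40), P2:I | bus: BusRd
[9] P0: store L6 := 83 | P0:M(83), P1:I, P2:I | bus: BusRdX,Flush
[10] P2: store L5 := 30 | P0:I, P1:I, P2:M(30) | bus: none
[11] P2: load  L5 | P0:I, P1:I, P2:M(30) | bus: none
[12] P2: load  L3 | P0:I, P1:S(40), P2:S(40) | bus: BusRd
[13] P2: load  L5 | P0:I, P1:I, P2:M(30) | bus: none
[14] P2: load  L6 | P0:S(83), P1:I, P2:S(83) | bus: BusRd,Flush
[15] P2: load  L2 | P0:I, P1:I, P2:S(10) | bus: BusRd
[16] P1: store L0 := 1 | P0:I, P1:M(1), P2:I | bus: BusRdX
[17] P1: load  L1 | P0:I, P1:S(30), P2:I | bus: none

memory[L6] = 83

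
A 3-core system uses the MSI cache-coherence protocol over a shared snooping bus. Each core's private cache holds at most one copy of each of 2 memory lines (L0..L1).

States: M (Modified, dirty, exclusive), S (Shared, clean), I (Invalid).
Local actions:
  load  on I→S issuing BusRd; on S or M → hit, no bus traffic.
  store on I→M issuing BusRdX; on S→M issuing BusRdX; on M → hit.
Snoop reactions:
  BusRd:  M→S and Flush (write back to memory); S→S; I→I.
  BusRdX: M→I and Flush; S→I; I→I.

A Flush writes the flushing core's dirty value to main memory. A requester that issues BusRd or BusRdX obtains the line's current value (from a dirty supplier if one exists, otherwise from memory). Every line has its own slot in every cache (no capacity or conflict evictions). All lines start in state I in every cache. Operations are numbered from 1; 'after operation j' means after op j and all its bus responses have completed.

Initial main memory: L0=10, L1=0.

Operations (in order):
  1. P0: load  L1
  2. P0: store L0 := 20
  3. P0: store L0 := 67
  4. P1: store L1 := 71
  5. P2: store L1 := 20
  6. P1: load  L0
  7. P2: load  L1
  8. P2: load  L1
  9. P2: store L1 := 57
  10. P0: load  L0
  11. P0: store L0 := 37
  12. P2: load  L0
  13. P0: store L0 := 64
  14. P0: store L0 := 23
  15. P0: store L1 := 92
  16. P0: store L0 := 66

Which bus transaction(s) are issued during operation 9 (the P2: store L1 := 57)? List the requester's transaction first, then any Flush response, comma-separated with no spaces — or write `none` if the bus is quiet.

bus = none

  op1 P0: load  L1 → S/I/I on L1; bus BusRd; mem=0
  op2 P0: store L0 := 20 → M/I/I on L0; bus BusRdX; mem=10
  op3 P0: store L0 := 67 → M/I/I on L0; bus (none); mem=10
  op4 P1: store L1 := 71 → I/M/I on L1; bus BusRdX; mem=0
  op5 P2: store L1 := 20 → I/I/M on L1; bus BusRdX Flush; mem=71
  op6 P1: load  L0 → S/S/I on L0; bus BusRd Flush; mem=67
  op7 P2: load  L1 → I/I/M on L1; bus (none); mem=71
  op8 P2: load  L1 → I/I/M on L1; bus (none); mem=71
  op9 P2: store L1 := 57 → I/I/M on L1; bus (none); mem=71
  op10 P0: load  L0 → S/S/I on L0; bus (none); mem=67
  op11 P0: store L0 := 37 → M/I/I on L0; bus BusRdX; mem=67
  op12 P2: load  L0 → S/I/S on L0; bus BusRd Flush; mem=37
  op13 P0: store L0 := 64 → M/I/I on L0; bus BusRdX; mem=37
  op14 P0: store L0 := 23 → M/I/I on L0; bus (none); mem=37
  op15 P0: store L1 := 92 → M/I/I on L1; bus BusRdX Flush; mem=57
  op16 P0: store L0 := 66 → M/I/I on L0; bus (none); mem=37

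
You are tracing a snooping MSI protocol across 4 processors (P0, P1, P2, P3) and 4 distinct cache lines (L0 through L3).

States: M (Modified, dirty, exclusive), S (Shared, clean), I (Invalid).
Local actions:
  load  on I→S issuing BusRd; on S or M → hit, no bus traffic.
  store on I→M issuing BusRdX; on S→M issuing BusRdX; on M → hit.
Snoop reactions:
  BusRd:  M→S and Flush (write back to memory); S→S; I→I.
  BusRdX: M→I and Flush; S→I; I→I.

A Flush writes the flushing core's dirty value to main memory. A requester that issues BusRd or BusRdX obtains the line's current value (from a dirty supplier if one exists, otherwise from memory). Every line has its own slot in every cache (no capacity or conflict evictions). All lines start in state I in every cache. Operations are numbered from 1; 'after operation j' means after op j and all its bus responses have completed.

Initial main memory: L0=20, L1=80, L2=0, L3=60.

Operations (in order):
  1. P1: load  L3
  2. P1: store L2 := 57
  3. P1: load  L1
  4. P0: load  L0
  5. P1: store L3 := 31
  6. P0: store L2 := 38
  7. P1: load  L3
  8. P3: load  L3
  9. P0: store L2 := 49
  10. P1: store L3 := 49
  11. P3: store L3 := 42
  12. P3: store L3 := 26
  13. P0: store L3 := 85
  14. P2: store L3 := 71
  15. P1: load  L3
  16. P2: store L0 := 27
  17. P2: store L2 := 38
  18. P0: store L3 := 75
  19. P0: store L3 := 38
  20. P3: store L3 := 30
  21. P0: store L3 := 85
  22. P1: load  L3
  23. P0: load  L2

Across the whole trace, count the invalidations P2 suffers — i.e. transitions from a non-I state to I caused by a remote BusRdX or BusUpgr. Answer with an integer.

invalidations = 1

1. P1: load  L3  bus=[BusRd]  L3: P0=I P1=S P2=I P3=I  mem[L3]=60
2. P1: store L2 := 57  bus=[BusRdX]  L2: P0=I P1=M P2=I P3=I  mem[L2]=0
3. P1: load  L1  bus=[BusRd]  L1: P0=I P1=S P2=I P3=I  mem[L1]=80
4. P0: load  L0  bus=[BusRd]  L0: P0=S P1=I P2=I P3=I  mem[L0]=20
5. P1: store L3 := 31  bus=[BusRdX]  L3: P0=I P1=M P2=I P3=I  mem[L3]=60
6. P0: store L2 := 38  bus=[BusRdX,Flush]  L2: P0=M P1=I P2=I P3=I  mem[L2]=57
7. P1: load  L3  bus=[-]  L3: P0=I P1=M P2=I P3=I  mem[L3]=60
8. P3: load  L3  bus=[BusRd,Flush]  L3: P0=I P1=S P2=I P3=S  mem[L3]=31
9. P0: store L2 := 49  bus=[-]  L2: P0=M P1=I P2=I P3=I  mem[L2]=57
10. P1: store L3 := 49  bus=[BusRdX]  L3: P0=I P1=M P2=I P3=I  mem[L3]=31
11. P3: store L3 := 42  bus=[BusRdX,Flush]  L3: P0=I P1=I P2=I P3=M  mem[L3]=49
12. P3: store L3 := 26  bus=[-]  L3: P0=I P1=I P2=I P3=M  mem[L3]=49
13. P0: store L3 := 85  bus=[BusRdX,Flush]  L3: P0=M P1=I P2=I P3=I  mem[L3]=26
14. P2: store L3 := 71  bus=[BusRdX,Flush]  L3: P0=I P1=I P2=M P3=I  mem[L3]=85
15. P1: load  L3  bus=[BusRd,Flush]  L3: P0=I P1=S P2=S P3=I  mem[L3]=71
16. P2: store L0 := 27  bus=[BusRdX]  L0: P0=I P1=I P2=M P3=I  mem[L0]=20
17. P2: store L2 := 38  bus=[BusRdX,Flush]  L2: P0=I P1=I P2=M P3=I  mem[L2]=49
18. P0: store L3 := 75  bus=[BusRdX]  L3: P0=M P1=I P2=I P3=I  mem[L3]=71
19. P0: store L3 := 38  bus=[-]  L3: P0=M P1=I P2=I P3=I  mem[L3]=71
20. P3: store L3 := 30  bus=[BusRdX,Flush]  L3: P0=I P1=I P2=I P3=M  mem[L3]=38
21. P0: store L3 := 85  bus=[BusRdX,Flush]  L3: P0=M P1=I P2=I P3=I  mem[L3]=30
22. P1: load  L3  bus=[BusRd,Flush]  L3: P0=S P1=S P2=I P3=I  mem[L3]=85
23. P0: load  L2  bus=[BusRd,Flush]  L2: P0=S P1=I P2=S P3=I  mem[L2]=38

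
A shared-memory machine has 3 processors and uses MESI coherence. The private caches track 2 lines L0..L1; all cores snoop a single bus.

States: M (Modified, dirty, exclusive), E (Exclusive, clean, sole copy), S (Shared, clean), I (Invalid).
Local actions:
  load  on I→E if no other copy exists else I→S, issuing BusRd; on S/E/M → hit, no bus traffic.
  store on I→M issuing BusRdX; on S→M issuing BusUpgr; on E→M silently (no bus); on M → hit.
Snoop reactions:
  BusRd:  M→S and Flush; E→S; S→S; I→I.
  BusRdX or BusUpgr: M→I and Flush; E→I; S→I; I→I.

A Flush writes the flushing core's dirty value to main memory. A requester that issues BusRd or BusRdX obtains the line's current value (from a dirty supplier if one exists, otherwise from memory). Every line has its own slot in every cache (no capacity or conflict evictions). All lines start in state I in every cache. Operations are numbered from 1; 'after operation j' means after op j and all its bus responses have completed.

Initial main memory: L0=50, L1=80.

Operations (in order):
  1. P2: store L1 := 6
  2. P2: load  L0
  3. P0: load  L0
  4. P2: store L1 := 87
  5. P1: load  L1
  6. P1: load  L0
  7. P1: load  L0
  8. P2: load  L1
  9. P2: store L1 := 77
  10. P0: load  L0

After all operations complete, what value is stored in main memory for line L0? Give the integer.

  op1 P2: store L1 := 6 → I/I/M on L1; bus BusRdX; mem=80
  op2 P2: load  L0 → I/I/E on L0; bus BusRd; mem=50
  op3 P0: load  L0 → S/I/S on L0; bus BusRd; mem=50
  op4 P2: store L1 := 87 → I/I/M on L1; bus (none); mem=80
  op5 P1: load  L1 → I/S/S on L1; bus BusRd Flush; mem=87
  op6 P1: load  L0 → S/S/S on L0; bus BusRd; mem=50
  op7 P1: load  L0 → S/S/S on L0; bus (none); mem=50
  op8 P2: load  L1 → I/S/S on L1; bus (none); mem=87
  op9 P2: store L1 := 77 → I/I/M on L1; bus BusUpgr; mem=87
  op10 P0: load  L0 → S/S/S on L0; bus (none); mem=50

memory[L0] = 50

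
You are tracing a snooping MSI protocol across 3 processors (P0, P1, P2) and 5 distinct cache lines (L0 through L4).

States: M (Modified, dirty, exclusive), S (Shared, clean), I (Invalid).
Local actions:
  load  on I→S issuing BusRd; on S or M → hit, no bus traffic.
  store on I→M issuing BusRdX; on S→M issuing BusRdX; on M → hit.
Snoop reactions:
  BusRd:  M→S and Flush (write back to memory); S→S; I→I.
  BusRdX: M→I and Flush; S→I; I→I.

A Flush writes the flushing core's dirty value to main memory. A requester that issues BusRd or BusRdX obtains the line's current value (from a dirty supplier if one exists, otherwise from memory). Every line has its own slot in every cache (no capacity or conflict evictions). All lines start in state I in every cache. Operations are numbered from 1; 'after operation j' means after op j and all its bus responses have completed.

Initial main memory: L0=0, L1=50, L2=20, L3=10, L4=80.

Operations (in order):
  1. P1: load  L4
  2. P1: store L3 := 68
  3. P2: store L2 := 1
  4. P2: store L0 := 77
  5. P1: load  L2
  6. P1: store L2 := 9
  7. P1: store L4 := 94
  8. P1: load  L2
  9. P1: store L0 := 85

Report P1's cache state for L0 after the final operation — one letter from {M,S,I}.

1. P1: load  L4  bus=[BusRd]  L4: P0=I P1=S P2=I  mem[L4]=80
2. P1: store L3 := 68  bus=[BusRdX]  L3: P0=I P1=M P2=I  mem[L3]=10
3. P2: store L2 := 1  bus=[BusRdX]  L2: P0=I P1=I P2=M  mem[L2]=20
4. P2: store L0 := 77  bus=[BusRdX]  L0: P0=I P1=I P2=M  mem[L0]=0
5. P1: load  L2  bus=[BusRd,Flush]  L2: P0=I P1=S P2=S  mem[L2]=1
6. P1: store L2 := 9  bus=[BusRdX]  L2: P0=I P1=M P2=I  mem[L2]=1
7. P1: store L4 := 94  bus=[BusRdX]  L4: P0=I P1=M P2=I  mem[L4]=80
8. P1: load  L2  bus=[-]  L2: P0=I P1=M P2=I  mem[L2]=1
9. P1: store L0 := 85  bus=[BusRdX,Flush]  L0: P0=I P1=M P2=I  mem[L0]=77

state = M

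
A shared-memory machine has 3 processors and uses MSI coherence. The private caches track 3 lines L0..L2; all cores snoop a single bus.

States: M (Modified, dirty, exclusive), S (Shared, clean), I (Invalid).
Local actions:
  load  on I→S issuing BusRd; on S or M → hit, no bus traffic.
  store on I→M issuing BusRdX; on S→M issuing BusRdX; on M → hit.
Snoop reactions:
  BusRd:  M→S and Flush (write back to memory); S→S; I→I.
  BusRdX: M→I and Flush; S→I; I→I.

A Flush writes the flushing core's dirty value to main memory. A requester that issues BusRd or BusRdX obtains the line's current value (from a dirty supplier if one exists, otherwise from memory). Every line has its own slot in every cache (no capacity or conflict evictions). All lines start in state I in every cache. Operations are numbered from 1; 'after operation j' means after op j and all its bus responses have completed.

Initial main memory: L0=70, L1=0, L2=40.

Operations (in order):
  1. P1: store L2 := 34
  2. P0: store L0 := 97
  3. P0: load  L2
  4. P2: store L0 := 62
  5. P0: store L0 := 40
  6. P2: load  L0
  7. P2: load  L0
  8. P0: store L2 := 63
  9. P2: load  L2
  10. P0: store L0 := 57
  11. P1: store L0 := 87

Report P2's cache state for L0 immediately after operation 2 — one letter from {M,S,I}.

state = I

  op1 P1: store L2 := 34 → I/M/I on L2; bus BusRdX; mem=40
  op2 P0: store L0 := 97 → M/I/I on L0; bus BusRdX; mem=70
  op3 P0: load  L2 → S/S/I on L2; bus BusRd Flush; mem=34
  op4 P2: store L0 := 62 → I/I/M on L0; bus BusRdX Flush; mem=97
  op5 P0: store L0 := 40 → M/I/I on L0; bus BusRdX Flush; mem=62
  op6 P2: load  L0 → S/I/S on L0; bus BusRd Flush; mem=40
  op7 P2: load  L0 → S/I/S on L0; bus (none); mem=40
  op8 P0: store L2 := 63 → M/I/I on L2; bus BusRdX; mem=34
  op9 P2: load  L2 → S/I/S on L2; bus BusRd Flush; mem=63
  op10 P0: store L0 := 57 → M/I/I on L0; bus BusRdX; mem=40
  op11 P1: store L0 := 87 → I/M/I on L0; bus BusRdX Flush; mem=57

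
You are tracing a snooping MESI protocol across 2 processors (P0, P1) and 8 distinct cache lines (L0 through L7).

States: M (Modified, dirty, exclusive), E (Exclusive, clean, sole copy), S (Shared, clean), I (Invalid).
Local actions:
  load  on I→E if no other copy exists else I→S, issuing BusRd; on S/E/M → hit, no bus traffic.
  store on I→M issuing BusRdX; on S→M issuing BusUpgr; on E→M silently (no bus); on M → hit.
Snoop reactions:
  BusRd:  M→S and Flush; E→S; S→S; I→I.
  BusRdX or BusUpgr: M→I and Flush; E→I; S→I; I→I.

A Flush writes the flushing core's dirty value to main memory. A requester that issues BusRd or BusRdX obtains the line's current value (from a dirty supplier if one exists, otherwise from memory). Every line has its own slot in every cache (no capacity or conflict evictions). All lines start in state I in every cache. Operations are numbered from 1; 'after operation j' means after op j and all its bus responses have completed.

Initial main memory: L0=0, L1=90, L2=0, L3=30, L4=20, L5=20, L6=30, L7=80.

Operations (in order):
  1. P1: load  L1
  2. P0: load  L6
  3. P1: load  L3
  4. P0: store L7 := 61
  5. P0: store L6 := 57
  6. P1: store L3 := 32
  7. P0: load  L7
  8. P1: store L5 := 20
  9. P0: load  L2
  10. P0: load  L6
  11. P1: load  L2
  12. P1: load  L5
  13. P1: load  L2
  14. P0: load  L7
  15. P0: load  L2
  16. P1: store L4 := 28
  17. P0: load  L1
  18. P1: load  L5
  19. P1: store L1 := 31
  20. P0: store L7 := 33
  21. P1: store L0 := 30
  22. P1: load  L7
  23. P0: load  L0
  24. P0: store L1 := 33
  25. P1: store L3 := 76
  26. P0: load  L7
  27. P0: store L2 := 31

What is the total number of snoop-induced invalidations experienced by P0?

1. P1: load  L1  bus=[BusRd]  L1: P0=I P1=E  mem[L1]=90
2. P0: load  L6  bus=[BusRd]  L6: P0=E P1=I  mem[L6]=30
3. P1: load  L3  bus=[BusRd]  L3: P0=I P1=E  mem[L3]=30
4. P0: store L7 := 61  bus=[BusRdX]  L7: P0=M P1=I  mem[L7]=80
5. P0: store L6 := 57  bus=[-]  L6: P0=M P1=I  mem[L6]=30
6. P1: store L3 := 32  bus=[-]  L3: P0=I P1=M  mem[L3]=30
7. P0: load  L7  bus=[-]  L7: P0=M P1=I  mem[L7]=80
8. P1: store L5 := 20  bus=[BusRdX]  L5: P0=I P1=M  mem[L5]=20
9. P0: load  L2  bus=[BusRd]  L2: P0=E P1=I  mem[L2]=0
10. P0: load  L6  bus=[-]  L6: P0=M P1=I  mem[L6]=30
11. P1: load  L2  bus=[BusRd]  L2: P0=S P1=S  mem[L2]=0
12. P1: load  L5  bus=[-]  L5: P0=I P1=M  mem[L5]=20
13. P1: load  L2  bus=[-]  L2: P0=S P1=S  mem[L2]=0
14. P0: load  L7  bus=[-]  L7: P0=M P1=I  mem[L7]=80
15. P0: load  L2  bus=[-]  L2: P0=S P1=S  mem[L2]=0
16. P1: store L4 := 28  bus=[BusRdX]  L4: P0=I P1=M  mem[L4]=20
17. P0: load  L1  bus=[BusRd]  L1: P0=S P1=S  mem[L1]=90
18. P1: load  L5  bus=[-]  L5: P0=I P1=M  mem[L5]=20
19. P1: store L1 := 31  bus=[BusUpgr]  L1: P0=I P1=M  mem[L1]=90
20. P0: store L7 := 33  bus=[-]  L7: P0=M P1=I  mem[L7]=80
21. P1: store L0 := 30  bus=[BusRdX]  L0: P0=I P1=M  mem[L0]=0
22. P1: load  L7  bus=[BusRd,Flush]  L7: P0=S P1=S  mem[L7]=33
23. P0: load  L0  bus=[BusRd,Flush]  L0: P0=S P1=S  mem[L0]=30
24. P0: store L1 := 33  bus=[BusRdX,Flush]  L1: P0=M P1=I  mem[L1]=31
25. P1: store L3 := 76  bus=[-]  L3: P0=I P1=M  mem[L3]=30
26. P0: load  L7  bus=[-]  L7: P0=S P1=S  mem[L7]=33
27. P0: store L2 := 31  bus=[BusUpgr]  L2: P0=M P1=I  mem[L2]=0

invalidations = 1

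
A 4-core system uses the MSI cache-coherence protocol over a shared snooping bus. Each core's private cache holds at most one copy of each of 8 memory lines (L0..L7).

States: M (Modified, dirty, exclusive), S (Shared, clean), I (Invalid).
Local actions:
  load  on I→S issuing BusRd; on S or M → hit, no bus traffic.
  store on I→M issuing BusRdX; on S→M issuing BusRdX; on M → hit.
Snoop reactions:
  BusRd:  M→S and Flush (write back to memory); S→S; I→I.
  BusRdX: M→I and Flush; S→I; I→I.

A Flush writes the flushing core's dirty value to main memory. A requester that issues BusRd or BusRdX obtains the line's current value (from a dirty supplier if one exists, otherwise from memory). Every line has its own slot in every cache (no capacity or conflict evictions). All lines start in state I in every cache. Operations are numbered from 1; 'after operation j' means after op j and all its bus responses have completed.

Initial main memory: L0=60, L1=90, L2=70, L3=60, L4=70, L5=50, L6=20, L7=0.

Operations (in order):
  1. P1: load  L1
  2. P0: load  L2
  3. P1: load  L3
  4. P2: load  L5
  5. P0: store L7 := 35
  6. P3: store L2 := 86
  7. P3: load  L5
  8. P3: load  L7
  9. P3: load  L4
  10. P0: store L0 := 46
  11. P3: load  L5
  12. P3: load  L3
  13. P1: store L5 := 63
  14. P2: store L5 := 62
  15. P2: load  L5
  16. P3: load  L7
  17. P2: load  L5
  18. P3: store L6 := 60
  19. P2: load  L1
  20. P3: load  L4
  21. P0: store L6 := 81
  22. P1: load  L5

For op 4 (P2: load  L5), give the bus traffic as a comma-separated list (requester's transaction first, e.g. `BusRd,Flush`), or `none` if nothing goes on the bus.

1. P1: load  L1  bus=[BusRd]  L1: P0=I P1=S P2=I P3=I  mem[L1]=90
2. P0: load  L2  bus=[BusRd]  L2: P0=S P1=I P2=I P3=I  mem[L2]=70
3. P1: load  L3  bus=[BusRd]  L3: P0=I P1=S P2=I P3=I  mem[L3]=60
4. P2: load  L5  bus=[BusRd]  L5: P0=I P1=I P2=S P3=I  mem[L5]=50
5. P0: store L7 := 35  bus=[BusRdX]  L7: P0=M P1=I P2=I P3=I  mem[L7]=0
6. P3: store L2 := 86  bus=[BusRdX]  L2: P0=I P1=I P2=I P3=M  mem[L2]=70
7. P3: load  L5  bus=[BusRd]  L5: P0=I P1=I P2=S P3=S  mem[L5]=50
8. P3: load  L7  bus=[BusRd,Flush]  L7: P0=S P1=I P2=I P3=S  mem[L7]=35
9. P3: load  L4  bus=[BusRd]  L4: P0=I P1=I P2=I P3=S  mem[L4]=70
10. P0: store L0 := 46  bus=[BusRdX]  L0: P0=M P1=I P2=I P3=I  mem[L0]=60
11. P3: load  L5  bus=[-]  L5: P0=I P1=I P2=S P3=S  mem[L5]=50
12. P3: load  L3  bus=[BusRd]  L3: P0=I P1=S P2=I P3=S  mem[L3]=60
13. P1: store L5 := 63  bus=[BusRdX]  L5: P0=I P1=M P2=I P3=I  mem[L5]=50
14. P2: store L5 := 62  bus=[BusRdX,Flush]  L5: P0=I P1=I P2=M P3=I  mem[L5]=63
15. P2: load  L5  bus=[-]  L5: P0=I P1=I P2=M P3=I  mem[L5]=63
16. P3: load  L7  bus=[-]  L7: P0=S P1=I P2=I P3=S  mem[L7]=35
17. P2: load  L5  bus=[-]  L5: P0=I P1=I P2=M P3=I  mem[L5]=63
18. P3: store L6 := 60  bus=[BusRdX]  L6: P0=I P1=I P2=I P3=M  mem[L6]=20
19. P2: load  L1  bus=[BusRd]  L1: P0=I P1=S P2=S P3=I  mem[L1]=90
20. P3: load  L4  bus=[-]  L4: P0=I P1=I P2=I P3=S  mem[L4]=70
21. P0: store L6 := 81  bus=[BusRdX,Flush]  L6: P0=M P1=I P2=I P3=I  mem[L6]=60
22. P1: load  L5  bus=[BusRd,Flush]  L5: P0=I P1=S P2=S P3=I  mem[L5]=62

bus = BusRd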